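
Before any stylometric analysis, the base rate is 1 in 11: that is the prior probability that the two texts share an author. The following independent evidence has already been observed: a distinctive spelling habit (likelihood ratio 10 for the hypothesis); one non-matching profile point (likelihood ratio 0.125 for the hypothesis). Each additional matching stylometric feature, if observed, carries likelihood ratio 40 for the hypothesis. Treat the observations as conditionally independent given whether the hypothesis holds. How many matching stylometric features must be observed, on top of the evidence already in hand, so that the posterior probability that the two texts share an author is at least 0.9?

2

Prior odds = (1/11)/(10/11) = 0.1.
Combined Bayes factor of the evidence already in hand = 10 × 0.125 = 1.25.
Odds after that evidence = 0.1 × 1.25 = 0.125.
Target odds = 0.9/0.1 = 9.
Need 40ⁿ ≥ 9 ÷ 0.125 = 72.
40¹ = 40 falls short of 72 but 40² = 1600 reaches it, so n = 2.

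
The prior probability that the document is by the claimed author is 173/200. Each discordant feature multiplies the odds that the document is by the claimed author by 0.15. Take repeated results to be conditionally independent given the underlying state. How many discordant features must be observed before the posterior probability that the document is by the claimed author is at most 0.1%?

Prior odds = 0.865/0.135 = 173/27.
Likelihood ratio per discordant feature = 0.15.
Target odds: 0.001 ÷ 0.999 = 1/999.
Need (173/27) × 0.15ⁿ ≤ 1/999, i.e. 0.15ⁿ ≤ 1/6401.
0.15⁴ = 81/160000 is still above 1/6401 but 0.15⁵ = 243/3200000 is at or below it, so n = 5.

5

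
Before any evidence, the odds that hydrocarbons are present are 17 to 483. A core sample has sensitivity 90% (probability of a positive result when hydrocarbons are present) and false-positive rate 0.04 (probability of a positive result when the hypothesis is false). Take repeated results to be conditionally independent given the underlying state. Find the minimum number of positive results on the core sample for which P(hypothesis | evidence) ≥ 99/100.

3

Prior odds = 17/483.
Likelihood ratio of a positive result = 0.9/0.04 = 22.5.
Target odds: 0.99 ÷ 0.01 = 99.
Need (17/483) × 22.5ⁿ ≥ 99, i.e. 22.5ⁿ ≥ 47817/17.
22.5² = 506.25 falls short of 47817/17 but 22.5³ = 11390.625 reaches it, so n = 3.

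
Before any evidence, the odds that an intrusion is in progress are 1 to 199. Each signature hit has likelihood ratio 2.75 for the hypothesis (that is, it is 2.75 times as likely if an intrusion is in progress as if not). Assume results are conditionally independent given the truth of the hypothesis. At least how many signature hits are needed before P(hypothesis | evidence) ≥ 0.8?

Prior odds = 1/199.
Likelihood ratio per signature hit = 2.75.
Target odds: 0.8 ÷ 0.2 = 4.
Need (1/199) × 2.75ⁿ ≥ 4, i.e. 2.75ⁿ ≥ 796.
2.75⁶ = 1771561/4096 falls short of 796 but 2.75⁷ = 19487171/16384 reaches it, so n = 7.

7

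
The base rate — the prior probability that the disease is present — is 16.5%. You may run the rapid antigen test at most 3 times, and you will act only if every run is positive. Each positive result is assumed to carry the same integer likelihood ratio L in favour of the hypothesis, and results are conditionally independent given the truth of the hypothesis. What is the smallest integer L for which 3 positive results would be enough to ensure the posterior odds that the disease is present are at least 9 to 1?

Prior odds = 0.165/0.835 = 33/167.
Target odds = 9.
Need L³ ≥ 9 ÷ (33/167) = 501/11.
3³ = 27 < 501/11 ≤ 64 = 4³, so L = 4.

4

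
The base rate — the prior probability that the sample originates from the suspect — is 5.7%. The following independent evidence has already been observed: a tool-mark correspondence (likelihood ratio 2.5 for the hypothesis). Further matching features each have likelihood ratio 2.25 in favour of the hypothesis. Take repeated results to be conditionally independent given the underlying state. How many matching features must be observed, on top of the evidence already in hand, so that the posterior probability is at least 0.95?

Prior odds = 0.057/0.943 = 57/943.
Bayes factor of the evidence already in hand = 2.5.
Odds after that evidence = (57/943) × 2.5 = 285/1886.
Target odds = 0.95/0.05 = 19.
Need 2.25ⁿ ≥ 19 ÷ (285/1886) = 1886/15.
2.25⁵ = 59049/1024 falls short of 1886/15 but 2.25⁶ = 531441/4096 reaches it, so n = 6.

6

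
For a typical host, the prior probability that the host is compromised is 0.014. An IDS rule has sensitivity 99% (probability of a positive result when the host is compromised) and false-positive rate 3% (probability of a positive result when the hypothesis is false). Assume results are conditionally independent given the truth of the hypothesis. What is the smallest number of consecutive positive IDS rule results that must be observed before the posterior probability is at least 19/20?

3

Prior odds = 0.014/0.986 = 7/493.
Likelihood ratio of a positive result = 0.99/0.03 = 33.
Target odds: 0.95 ÷ 0.05 = 19.
Need (7/493) × 33ⁿ ≥ 19, i.e. 33ⁿ ≥ 9367/7.
33² = 1089 falls short of 9367/7 but 33³ = 35937 reaches it, so n = 3.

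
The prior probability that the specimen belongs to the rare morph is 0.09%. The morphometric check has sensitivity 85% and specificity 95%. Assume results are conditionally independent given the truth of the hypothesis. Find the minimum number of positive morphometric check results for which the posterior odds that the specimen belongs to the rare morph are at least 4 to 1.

Prior odds: 0.0009 ÷ 0.9991 = 9/9991.
False-positive rate = 1 − 0.95 = 0.05; likelihood ratio of a positive = 0.85/0.05 = 17.
Target odds = 4.
Require 17ⁿ ≥ 4 ÷ (9/9991) = 39964/9.
17² = 289 falls short of 39964/9 but 17³ = 4913 reaches it, so n = 3.

3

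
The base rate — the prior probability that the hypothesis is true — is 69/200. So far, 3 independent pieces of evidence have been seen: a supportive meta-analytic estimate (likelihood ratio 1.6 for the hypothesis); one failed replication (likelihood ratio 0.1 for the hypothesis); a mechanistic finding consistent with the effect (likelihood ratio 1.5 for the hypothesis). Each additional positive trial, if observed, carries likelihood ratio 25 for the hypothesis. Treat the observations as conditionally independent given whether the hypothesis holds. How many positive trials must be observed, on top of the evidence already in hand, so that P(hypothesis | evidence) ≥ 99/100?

3

Prior odds = 0.345/0.655 = 69/131.
Combined Bayes factor of the evidence already in hand = 1.6 × 0.1 × 1.5 = 0.24.
Odds after that evidence = (69/131) × 0.24 = 414/3275.
Target odds = 0.99/0.01 = 99.
Need 25ⁿ ≥ 99 ÷ (414/3275) = 36025/46.
25² = 625 falls short of 36025/46 but 25³ = 15625 reaches it, so n = 3.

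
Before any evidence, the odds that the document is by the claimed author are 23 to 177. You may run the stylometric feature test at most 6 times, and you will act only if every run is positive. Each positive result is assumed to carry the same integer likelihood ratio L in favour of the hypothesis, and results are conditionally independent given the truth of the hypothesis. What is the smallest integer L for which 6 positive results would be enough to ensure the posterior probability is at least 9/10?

3

Prior odds = 23/177.
Target odds = 0.9/0.1 = 9.
Need L⁶ ≥ 9 ÷ (23/177) = 1593/23.
2⁶ = 64 < 1593/23 ≤ 729 = 3⁶, so L = 3.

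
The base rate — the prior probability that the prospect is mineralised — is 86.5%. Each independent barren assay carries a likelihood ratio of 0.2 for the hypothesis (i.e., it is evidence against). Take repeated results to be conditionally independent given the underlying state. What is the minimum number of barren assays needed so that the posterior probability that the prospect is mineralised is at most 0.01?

5

Prior odds = 0.865/0.135 = 173/27.
Likelihood ratio per barren assay = 0.2.
Target posterior odds = 0.01/0.99 = 1/99.
Need (173/27) × 0.2ⁿ ≤ 1/99, i.e. 0.2ⁿ ≤ 3/1903.
0.2⁴ = 0.0016 is still above 3/1903 but 0.2⁵ = 0.00032 is at or below it, so n = 5.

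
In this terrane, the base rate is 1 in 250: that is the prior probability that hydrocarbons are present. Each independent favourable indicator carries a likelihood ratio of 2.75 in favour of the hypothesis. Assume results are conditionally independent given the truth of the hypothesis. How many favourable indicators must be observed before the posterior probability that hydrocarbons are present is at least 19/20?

9

Prior odds = 0.004/0.996 = 1/249.
Likelihood ratio per favourable indicator = 2.75.
Target posterior odds = 0.95/0.05 = 19.
Require 2.75ⁿ ≥ 19 ÷ (1/249) = 4731.
2.75⁸ = 214358881/65536 falls short of 4731 but 2.75⁹ ≈8994.86 reaches it, so n = 9.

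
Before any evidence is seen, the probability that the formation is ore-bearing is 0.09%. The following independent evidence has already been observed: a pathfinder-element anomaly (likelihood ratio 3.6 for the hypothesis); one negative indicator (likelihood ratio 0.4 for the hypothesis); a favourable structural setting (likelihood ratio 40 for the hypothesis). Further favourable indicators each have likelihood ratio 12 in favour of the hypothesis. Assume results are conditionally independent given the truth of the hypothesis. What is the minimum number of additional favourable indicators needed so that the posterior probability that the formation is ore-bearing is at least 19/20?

3

Prior odds = 0.0009/0.9991 = 9/9991.
Combined Bayes factor of the evidence already in hand = 3.6 × 0.4 × 40 = 57.6.
Odds after that evidence = (9/9991) × 57.6 = 2592/49955.
Target odds = 0.95/0.05 = 19.
Need 12ⁿ ≥ 19 ÷ (2592/49955) = 949145/2592.
12² = 144 falls short of 949145/2592 but 12³ = 1728 reaches it, so n = 3.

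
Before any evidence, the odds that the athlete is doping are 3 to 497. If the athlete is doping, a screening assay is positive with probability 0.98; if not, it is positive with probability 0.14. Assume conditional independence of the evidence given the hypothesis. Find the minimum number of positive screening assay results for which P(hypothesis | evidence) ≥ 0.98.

Prior odds = 3/497.
Likelihood ratio of a positive = 0.98/0.14 = 7.
Target odds: 0.98 ÷ 0.02 = 49.
Require 7ⁿ ≥ 49 ÷ (3/497) = 24353/3.
7⁴ = 2401 falls short of 24353/3 but 7⁵ = 16807 reaches it, so n = 5.

5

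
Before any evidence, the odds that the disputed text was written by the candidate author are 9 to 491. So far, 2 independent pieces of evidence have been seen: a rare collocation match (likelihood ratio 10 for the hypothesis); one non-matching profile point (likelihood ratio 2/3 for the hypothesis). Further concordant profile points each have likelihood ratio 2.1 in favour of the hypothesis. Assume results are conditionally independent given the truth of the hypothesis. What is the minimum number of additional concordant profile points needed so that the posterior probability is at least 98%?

9

Prior odds = 9/491.
Combined Bayes factor of the evidence already in hand = 10 × (2/3) = 20/3.
Odds after that evidence = (9/491) × 20/3 = 60/491.
Target odds = 0.98/0.02 = 49.
Need 2.1ⁿ ≥ 49 ÷ (60/491) = 24059/60.
2.1⁸ ≈378.229 falls short of 24059/60 but 2.1⁹ ≈794.28 reaches it, so n = 9.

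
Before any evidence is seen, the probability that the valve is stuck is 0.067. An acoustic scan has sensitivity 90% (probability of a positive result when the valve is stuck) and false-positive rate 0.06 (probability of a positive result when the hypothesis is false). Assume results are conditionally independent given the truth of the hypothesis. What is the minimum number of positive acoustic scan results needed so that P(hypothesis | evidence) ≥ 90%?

Prior odds: 0.067 ÷ 0.933 = 67/933.
Likelihood ratio of a positive result = 0.9/0.06 = 15.
Target posterior odds = 0.9/0.1 = 9.
Require 15ⁿ ≥ 9 ÷ (67/933) = 8397/67.
15¹ = 15 falls short of 8397/67 but 15² = 225 reaches it, so n = 2.

2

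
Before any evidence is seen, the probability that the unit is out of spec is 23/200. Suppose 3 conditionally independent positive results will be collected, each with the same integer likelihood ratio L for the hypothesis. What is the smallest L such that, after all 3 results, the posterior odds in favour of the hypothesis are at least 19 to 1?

6

Prior odds = 0.115/0.885 = 23/177.
Target odds = 19.
Need L³ ≥ 19 ÷ (23/177) = 3363/23.
5³ = 125 < 3363/23 ≤ 216 = 6³, so L = 6.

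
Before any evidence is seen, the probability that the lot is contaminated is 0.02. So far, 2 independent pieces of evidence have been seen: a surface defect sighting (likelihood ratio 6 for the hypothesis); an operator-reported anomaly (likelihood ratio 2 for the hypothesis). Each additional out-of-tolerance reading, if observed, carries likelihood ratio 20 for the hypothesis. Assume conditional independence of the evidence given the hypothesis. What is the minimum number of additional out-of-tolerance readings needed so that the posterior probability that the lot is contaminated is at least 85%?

Prior odds = 0.02/0.98 = 1/49.
Combined Bayes factor of the evidence already in hand = 6 × 2 = 12.
Odds after that evidence = (1/49) × 12 = 12/49.
Target odds = 0.85/0.15 = 17/3.
Need 20ⁿ ≥ 17/3 ÷ (12/49) = 833/36.
20¹ = 20 falls short of 833/36 but 20² = 400 reaches it, so n = 2.

2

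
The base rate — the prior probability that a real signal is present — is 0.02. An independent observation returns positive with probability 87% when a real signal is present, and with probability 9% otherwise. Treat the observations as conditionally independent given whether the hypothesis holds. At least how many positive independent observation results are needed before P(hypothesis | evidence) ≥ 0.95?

4

Prior odds: 0.02 ÷ 0.98 = 1/49.
Likelihood ratio of a positive result = 0.87/0.09 = 29/3.
Target posterior odds = 0.95/0.05 = 19.
Need (1/49) × (29/3)ⁿ ≥ 19, i.e. (29/3)ⁿ ≥ 931.
(29/3)³ = 24389/27 falls short of 931 but (29/3)⁴ = 707281/81 reaches it, so n = 4.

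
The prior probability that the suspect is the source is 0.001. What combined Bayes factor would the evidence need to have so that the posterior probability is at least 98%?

Prior odds = 0.001/0.999 = 1/999.
Target odds = 0.98/0.02 = 49.
Required Bayes factor = 49 ÷ (1/999) = 48951.

48951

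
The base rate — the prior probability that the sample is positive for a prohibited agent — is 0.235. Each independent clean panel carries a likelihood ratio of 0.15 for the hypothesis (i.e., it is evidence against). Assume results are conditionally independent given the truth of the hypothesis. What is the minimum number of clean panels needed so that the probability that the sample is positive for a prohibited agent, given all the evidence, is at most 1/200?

Prior odds = 0.235/0.765 = 47/153.
Likelihood ratio per clean panel = 0.15.
Target odds: 0.005 ÷ 0.995 = 1/199.
Need (47/153) × 0.15ⁿ ≤ 1/199, i.e. 0.15ⁿ ≤ 153/9353.
0.15² = 0.0225 is still above 153/9353 but 0.15³ = 0.003375 is at or below it, so n = 3.

3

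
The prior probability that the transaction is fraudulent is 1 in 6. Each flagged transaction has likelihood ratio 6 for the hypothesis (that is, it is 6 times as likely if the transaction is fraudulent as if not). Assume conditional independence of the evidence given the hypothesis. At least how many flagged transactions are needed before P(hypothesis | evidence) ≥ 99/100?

4

Prior odds: (1/6) ÷ (5/6) = 0.2.
Likelihood ratio per flagged transaction = 6.
Target posterior odds = 0.99/0.01 = 99.
Need 0.2 × 6ⁿ ≥ 99, i.e. 6ⁿ ≥ 495.
6³ = 216 falls short of 495 but 6⁴ = 1296 reaches it, so n = 4.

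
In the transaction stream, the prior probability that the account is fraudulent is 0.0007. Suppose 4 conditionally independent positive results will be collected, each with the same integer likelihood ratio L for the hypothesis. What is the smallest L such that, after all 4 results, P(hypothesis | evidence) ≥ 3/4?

Prior odds = 0.0007/0.9993 = 7/9993.
Target odds = 0.75/0.25 = 3.
Need L⁴ ≥ 3 ÷ (7/9993) = 29979/7.
8⁴ = 4096 < 29979/7 ≤ 6561 = 9⁴, so L = 9.

9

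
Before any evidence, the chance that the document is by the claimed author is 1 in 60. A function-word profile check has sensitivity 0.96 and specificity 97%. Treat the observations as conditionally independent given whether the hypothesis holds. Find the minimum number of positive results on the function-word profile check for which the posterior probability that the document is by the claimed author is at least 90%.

2

Prior odds: (1/60) ÷ (59/60) = 1/59.
False-positive rate = 1 − 0.97 = 0.03; likelihood ratio of a positive = 0.96/0.03 = 32.
Target posterior odds = 0.9/0.1 = 9.
Need (1/59) × 32ⁿ ≥ 9, i.e. 32ⁿ ≥ 531.
32¹ = 32 falls short of 531 but 32² = 1024 reaches it, so n = 2.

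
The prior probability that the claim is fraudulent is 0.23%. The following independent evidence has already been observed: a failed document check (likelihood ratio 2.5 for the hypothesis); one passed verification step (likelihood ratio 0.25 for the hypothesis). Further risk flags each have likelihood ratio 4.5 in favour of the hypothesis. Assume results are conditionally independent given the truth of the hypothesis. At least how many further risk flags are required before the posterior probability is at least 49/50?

Prior odds = 0.0023/0.9977 = 23/9977.
Combined Bayes factor of the evidence already in hand = 2.5 × 0.25 = 0.625.
Odds after that evidence = (23/9977) × 0.625 = 115/79816.
Target odds = 0.98/0.02 = 49.
Need 4.5ⁿ ≥ 49 ÷ (115/79816) = 3910984/115.
4.5⁶ = 8303.765625 falls short of 3910984/115 but 4.5⁷ = 4782969/128 reaches it, so n = 7.

7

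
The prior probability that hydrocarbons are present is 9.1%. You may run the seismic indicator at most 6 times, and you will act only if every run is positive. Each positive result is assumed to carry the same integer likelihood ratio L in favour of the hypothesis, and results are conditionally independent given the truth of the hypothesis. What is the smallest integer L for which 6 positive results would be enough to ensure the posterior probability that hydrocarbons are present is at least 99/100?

Prior odds = 0.091/0.909 = 91/909.
Target odds = 0.99/0.01 = 99.
Need L⁶ ≥ 99 ÷ (91/909) = 89991/91.
3⁶ = 729 < 89991/91 ≤ 4096 = 4⁶, so L = 4.

4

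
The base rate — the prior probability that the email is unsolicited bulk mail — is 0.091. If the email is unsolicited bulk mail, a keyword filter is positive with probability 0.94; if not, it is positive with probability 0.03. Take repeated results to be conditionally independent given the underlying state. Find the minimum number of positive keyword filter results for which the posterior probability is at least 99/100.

Prior odds: 0.091 ÷ 0.909 = 91/909.
Likelihood ratio of a positive = 0.94/0.03 = 94/3.
Target odds: 0.99 ÷ 0.01 = 99.
Require (94/3)ⁿ ≥ 99 ÷ (91/909) = 89991/91.
(94/3)² = 8836/9 falls short of 89991/91 but (94/3)³ = 830584/27 reaches it, so n = 3.

3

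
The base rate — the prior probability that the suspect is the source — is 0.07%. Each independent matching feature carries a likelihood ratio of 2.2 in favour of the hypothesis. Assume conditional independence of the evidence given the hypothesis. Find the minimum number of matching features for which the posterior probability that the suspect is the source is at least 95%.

13

Prior odds: 0.0007 ÷ 0.9993 = 7/9993.
Likelihood ratio per matching feature = 2.2.
Target odds: 0.95 ÷ 0.05 = 19.
Require 2.2ⁿ ≥ 19 ÷ (7/9993) = 189867/7.
2.2¹² ≈12855 falls short of 189867/7 but 2.2¹³ ≈28281 reaches it, so n = 13.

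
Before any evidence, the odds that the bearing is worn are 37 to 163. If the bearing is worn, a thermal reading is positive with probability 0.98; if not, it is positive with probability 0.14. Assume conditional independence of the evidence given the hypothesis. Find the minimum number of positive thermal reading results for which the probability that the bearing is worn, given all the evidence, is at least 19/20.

Prior odds = 37/163.
Likelihood ratio of a positive = 0.98/0.14 = 7.
Target odds: 0.95 ÷ 0.05 = 19.
Need (37/163) × 7ⁿ ≥ 19, i.e. 7ⁿ ≥ 3097/37.
7² = 49 falls short of 3097/37 but 7³ = 343 reaches it, so n = 3.

3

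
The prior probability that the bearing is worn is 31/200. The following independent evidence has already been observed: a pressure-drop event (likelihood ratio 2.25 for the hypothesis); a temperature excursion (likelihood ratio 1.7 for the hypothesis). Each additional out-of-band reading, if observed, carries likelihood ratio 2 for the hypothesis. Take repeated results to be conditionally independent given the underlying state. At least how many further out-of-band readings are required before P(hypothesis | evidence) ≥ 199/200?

Prior odds = 0.155/0.845 = 31/169.
Combined Bayes factor of the evidence already in hand = 2.25 × 1.7 = 3.825.
Odds after that evidence = (31/169) × 3.825 = 4743/6760.
Target odds = 0.995/0.005 = 199.
Need 2ⁿ ≥ 199 ÷ (4743/6760) = 1345240/4743.
2⁸ = 256 falls short of 1345240/4743 but 2⁹ = 512 reaches it, so n = 9.

9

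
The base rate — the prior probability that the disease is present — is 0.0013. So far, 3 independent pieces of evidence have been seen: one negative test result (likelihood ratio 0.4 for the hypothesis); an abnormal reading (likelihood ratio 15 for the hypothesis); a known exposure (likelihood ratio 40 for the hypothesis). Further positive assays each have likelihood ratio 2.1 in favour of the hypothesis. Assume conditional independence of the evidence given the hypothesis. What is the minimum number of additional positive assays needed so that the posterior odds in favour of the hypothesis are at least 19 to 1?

Prior odds = 0.0013/0.9987 = 13/9987.
Combined Bayes factor of the evidence already in hand = 0.4 × 15 × 40 = 240.
Odds after that evidence = (13/9987) × 240 = 1040/3329.
Target odds = 19.
Need 2.1ⁿ ≥ 19 ÷ (1040/3329) = 63251/1040.
2.1⁵ = 4084101/100000 falls short of 63251/1040 but 2.1⁶ = 85766121/1000000 reaches it, so n = 6.

6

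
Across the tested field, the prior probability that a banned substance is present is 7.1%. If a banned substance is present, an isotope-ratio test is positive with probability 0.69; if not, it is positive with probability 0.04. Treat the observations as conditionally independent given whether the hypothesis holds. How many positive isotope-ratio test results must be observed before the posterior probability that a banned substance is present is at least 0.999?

4

Prior odds: 0.071 ÷ 0.929 = 71/929.
Likelihood ratio of a positive = 0.69/0.04 = 17.25.
Target odds: 0.999 ÷ 0.001 = 999.
Need (71/929) × 17.25ⁿ ≥ 999, i.e. 17.25ⁿ ≥ 928071/71.
17.25³ = 5132.953125 falls short of 928071/71 but 17.25⁴ = 22667121/256 reaches it, so n = 4.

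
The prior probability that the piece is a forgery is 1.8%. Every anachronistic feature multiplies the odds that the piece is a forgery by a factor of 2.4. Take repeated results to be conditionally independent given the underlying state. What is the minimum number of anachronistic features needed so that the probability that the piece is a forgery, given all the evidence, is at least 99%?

10

Prior odds = 0.018/0.982 = 9/491.
Likelihood ratio per anachronistic feature = 2.4.
Target posterior odds = 0.99/0.01 = 99.
Require 2.4ⁿ ≥ 99 ÷ (9/491) = 5401.
2.4⁹ ≈2641.81 falls short of 5401 but 2.4¹⁰ ≈6340.34 reaches it, so n = 10.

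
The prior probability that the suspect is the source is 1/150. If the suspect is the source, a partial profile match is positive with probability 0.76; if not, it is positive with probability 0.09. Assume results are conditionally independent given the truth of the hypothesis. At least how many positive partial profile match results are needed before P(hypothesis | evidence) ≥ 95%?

4

Prior odds = (1/150)/(149/150) = 1/149.
Likelihood ratio of a positive = 0.76/0.09 = 76/9.
Target posterior odds = 0.95/0.05 = 19.
Require (76/9)ⁿ ≥ 19 ÷ (1/149) = 2831.
(76/9)³ = 438976/729 falls short of 2831 but (76/9)⁴ = 33362176/6561 reaches it, so n = 4.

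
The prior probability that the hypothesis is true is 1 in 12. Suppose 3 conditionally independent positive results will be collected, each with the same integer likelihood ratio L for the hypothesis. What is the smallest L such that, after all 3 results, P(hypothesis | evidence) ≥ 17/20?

Prior odds = (1/12)/(11/12) = 1/11.
Target odds = 0.85/0.15 = 17/3.
Need L³ ≥ 17/3 ÷ (1/11) = 187/3.
3³ = 27 < 187/3 ≤ 64 = 4³, so L = 4.

4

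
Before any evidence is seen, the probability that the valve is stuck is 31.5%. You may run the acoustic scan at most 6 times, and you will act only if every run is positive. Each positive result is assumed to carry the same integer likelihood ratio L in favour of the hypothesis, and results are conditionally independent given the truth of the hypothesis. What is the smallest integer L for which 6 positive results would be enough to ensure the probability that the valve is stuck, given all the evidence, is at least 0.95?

Prior odds = 0.315/0.685 = 63/137.
Target odds = 0.95/0.05 = 19.
Need L⁶ ≥ 19 ÷ (63/137) = 2603/63.
1⁶ = 1 < 2603/63 ≤ 64 = 2⁶, so L = 2.

2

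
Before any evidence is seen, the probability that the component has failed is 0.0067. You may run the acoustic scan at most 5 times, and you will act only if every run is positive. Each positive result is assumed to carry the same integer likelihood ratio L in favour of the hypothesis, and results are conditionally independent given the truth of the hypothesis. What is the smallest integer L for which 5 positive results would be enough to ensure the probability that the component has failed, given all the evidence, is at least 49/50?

6

Prior odds = 0.0067/0.9933 = 67/9933.
Target odds = 0.98/0.02 = 49.
Need L⁵ ≥ 49 ÷ (67/9933) = 486717/67.
5⁵ = 3125 < 486717/67 ≤ 7776 = 6⁵, so L = 6.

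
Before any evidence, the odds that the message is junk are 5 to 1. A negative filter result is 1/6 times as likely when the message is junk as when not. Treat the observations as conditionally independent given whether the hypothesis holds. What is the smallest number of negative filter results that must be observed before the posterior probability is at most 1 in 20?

Prior odds = 5.
Likelihood ratio per negative filter result = 1/6.
Target odds: 0.05 ÷ 0.95 = 1/19.
Need 5 × (1/6)ⁿ ≤ 1/19, i.e. (1/6)ⁿ ≤ 1/95.
(1/6)² = 1/36 is still above 1/95 but (1/6)³ = 1/216 is at or below it, so n = 3.

3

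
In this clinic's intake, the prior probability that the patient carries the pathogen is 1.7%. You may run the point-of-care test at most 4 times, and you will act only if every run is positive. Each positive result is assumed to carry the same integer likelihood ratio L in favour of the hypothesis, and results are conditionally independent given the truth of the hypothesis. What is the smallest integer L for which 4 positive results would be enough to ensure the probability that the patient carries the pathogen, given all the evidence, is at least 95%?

Prior odds = 0.017/0.983 = 17/983.
Target odds = 0.95/0.05 = 19.
Need L⁴ ≥ 19 ÷ (17/983) = 18677/17.
5⁴ = 625 < 18677/17 ≤ 1296 = 6⁴, so L = 6.

6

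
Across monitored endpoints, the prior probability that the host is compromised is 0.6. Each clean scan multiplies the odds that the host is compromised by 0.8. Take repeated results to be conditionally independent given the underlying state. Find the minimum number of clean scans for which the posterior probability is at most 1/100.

23

Prior odds = 0.6/0.4 = 1.5.
Likelihood ratio per clean scan = 0.8.
Target odds: 0.01 ÷ 0.99 = 1/99.
Require 0.8ⁿ ≤ 1/99 ÷ 1.5 = 2/297.
0.8²² ≈0.0073787 is still above 2/297 but 0.8²³ ≈0.00590296 is at or below it, so n = 23.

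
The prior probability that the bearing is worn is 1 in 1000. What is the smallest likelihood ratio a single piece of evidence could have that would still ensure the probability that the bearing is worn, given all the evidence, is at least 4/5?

Prior odds = 0.001/0.999 = 1/999.
Target odds = 0.8/0.2 = 4.
Required Bayes factor = 4 ÷ (1/999) = 3996.

3996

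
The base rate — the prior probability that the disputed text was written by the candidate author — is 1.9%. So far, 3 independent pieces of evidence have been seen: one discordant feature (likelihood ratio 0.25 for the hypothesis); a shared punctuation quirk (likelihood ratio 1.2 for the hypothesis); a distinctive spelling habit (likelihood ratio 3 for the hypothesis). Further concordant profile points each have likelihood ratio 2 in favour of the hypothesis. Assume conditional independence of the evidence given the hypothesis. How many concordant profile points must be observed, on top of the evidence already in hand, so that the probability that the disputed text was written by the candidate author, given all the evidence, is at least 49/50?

12

Prior odds = 0.019/0.981 = 19/981.
Combined Bayes factor of the evidence already in hand = 0.25 × 1.2 × 3 = 0.9.
Odds after that evidence = (19/981) × 0.9 = 19/1090.
Target odds = 0.98/0.02 = 49.
Need 2ⁿ ≥ 49 ÷ (19/1090) = 53410/19.
2¹¹ = 2048 falls short of 53410/19 but 2¹² = 4096 reaches it, so n = 12.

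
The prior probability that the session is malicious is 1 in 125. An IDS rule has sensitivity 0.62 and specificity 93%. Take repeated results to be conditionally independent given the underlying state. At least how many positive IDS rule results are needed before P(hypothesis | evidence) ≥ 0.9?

Prior odds: 0.008 ÷ 0.992 = 1/124.
False-positive rate = 1 − 0.93 = 0.07; likelihood ratio of a positive = 0.62/0.07 = 62/7.
Target posterior odds = 0.9/0.1 = 9.
Need (1/124) × (62/7)ⁿ ≥ 9, i.e. (62/7)ⁿ ≥ 1116.
(62/7)³ = 238328/343 falls short of 1116 but (62/7)⁴ = 14776336/2401 reaches it, so n = 4.

4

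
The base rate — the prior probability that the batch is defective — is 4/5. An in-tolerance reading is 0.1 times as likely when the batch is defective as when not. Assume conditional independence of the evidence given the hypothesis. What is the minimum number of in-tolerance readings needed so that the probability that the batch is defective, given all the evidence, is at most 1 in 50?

3

Prior odds = 0.8/0.2 = 4.
Likelihood ratio per in-tolerance reading = 0.1.
Target odds: 0.02 ÷ 0.98 = 1/49.
Need 4 × 0.1ⁿ ≤ 1/49, i.e. 0.1ⁿ ≤ 1/196.
0.1² = 0.01 is still above 1/196 but 0.1³ = 0.001 is at or below it, so n = 3.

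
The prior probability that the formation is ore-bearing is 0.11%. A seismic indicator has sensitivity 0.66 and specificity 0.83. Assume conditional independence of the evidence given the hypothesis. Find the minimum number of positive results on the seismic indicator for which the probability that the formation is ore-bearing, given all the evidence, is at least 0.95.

Prior odds = 0.0011/0.9989 = 11/9989.
False-positive rate = 1 − 0.83 = 0.17; likelihood ratio of a positive = 0.66/0.17 = 66/17.
Target posterior odds = 0.95/0.05 = 19.
Need (11/9989) × (66/17)ⁿ ≥ 19, i.e. (66/17)ⁿ ≥ 189791/11.
(66/17)⁷ ≈13294.3 falls short of 189791/11 but (66/17)⁸ ≈51613.1 reaches it, so n = 8.

8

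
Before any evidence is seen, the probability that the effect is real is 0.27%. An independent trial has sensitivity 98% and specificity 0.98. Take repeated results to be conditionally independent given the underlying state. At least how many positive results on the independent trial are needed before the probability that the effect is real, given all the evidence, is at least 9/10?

3

Prior odds = 0.0027/0.9973 = 27/9973.
False-positive rate = 1 − 0.98 = 0.02; likelihood ratio of a positive = 0.98/0.02 = 49.
Target posterior odds = 0.9/0.1 = 9.
Need (27/9973) × 49ⁿ ≥ 9, i.e. 49ⁿ ≥ 9973/3.
49² = 2401 falls short of 9973/3 but 49³ = 117649 reaches it, so n = 3.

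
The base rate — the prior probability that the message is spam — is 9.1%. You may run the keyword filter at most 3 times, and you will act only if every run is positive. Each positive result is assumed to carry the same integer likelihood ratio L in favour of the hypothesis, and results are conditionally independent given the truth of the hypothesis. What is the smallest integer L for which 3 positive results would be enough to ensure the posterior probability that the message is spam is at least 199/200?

13

Prior odds = 0.091/0.909 = 91/909.
Target odds = 0.995/0.005 = 199.
Need L³ ≥ 199 ÷ (91/909) = 180891/91.
12³ = 1728 < 180891/91 ≤ 2197 = 13³, so L = 13.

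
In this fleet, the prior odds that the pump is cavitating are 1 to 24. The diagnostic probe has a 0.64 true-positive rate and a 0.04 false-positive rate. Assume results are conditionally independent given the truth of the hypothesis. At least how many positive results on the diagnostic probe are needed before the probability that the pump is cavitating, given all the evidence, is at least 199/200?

Prior odds = 1/24.
Likelihood ratio of a positive result = 0.64/0.04 = 16.
Target posterior odds = 0.995/0.005 = 199.
Require 16ⁿ ≥ 199 ÷ (1/24) = 4776.
16³ = 4096 falls short of 4776 but 16⁴ = 65536 reaches it, so n = 4.

4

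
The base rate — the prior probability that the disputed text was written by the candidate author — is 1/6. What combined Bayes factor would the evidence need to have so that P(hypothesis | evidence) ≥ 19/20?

Prior odds = (1/6)/(5/6) = 0.2.
Target odds = 0.95/0.05 = 19.
Required Bayes factor = 19 ÷ 0.2 = 95.

95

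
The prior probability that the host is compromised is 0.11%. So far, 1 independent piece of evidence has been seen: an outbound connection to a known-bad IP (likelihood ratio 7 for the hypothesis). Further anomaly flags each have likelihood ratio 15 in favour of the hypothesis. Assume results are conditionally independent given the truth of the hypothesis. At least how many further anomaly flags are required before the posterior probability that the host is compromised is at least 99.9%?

5

Prior odds = 0.0011/0.9989 = 11/9989.
Bayes factor of the evidence already in hand = 7.
Odds after that evidence = (11/9989) × 7 = 11/1427.
Target odds = 0.999/0.001 = 999.
Need 15ⁿ ≥ 999 ÷ (11/1427) = 1425573/11.
15⁴ = 50625 falls short of 1425573/11 but 15⁵ = 759375 reaches it, so n = 5.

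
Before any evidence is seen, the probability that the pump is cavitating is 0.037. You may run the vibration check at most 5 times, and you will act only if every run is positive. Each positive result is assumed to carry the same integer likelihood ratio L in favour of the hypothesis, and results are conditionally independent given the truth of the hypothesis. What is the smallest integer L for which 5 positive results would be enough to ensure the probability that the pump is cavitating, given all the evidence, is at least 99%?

5

Prior odds = 0.037/0.963 = 37/963.
Target odds = 0.99/0.01 = 99.
Need L⁵ ≥ 99 ÷ (37/963) = 95337/37.
4⁵ = 1024 < 95337/37 ≤ 3125 = 5⁵, so L = 5.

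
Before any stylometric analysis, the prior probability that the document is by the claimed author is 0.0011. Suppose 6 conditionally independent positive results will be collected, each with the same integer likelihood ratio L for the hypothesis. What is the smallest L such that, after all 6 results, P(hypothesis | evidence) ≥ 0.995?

Prior odds = 0.0011/0.9989 = 11/9989.
Target odds = 0.995/0.005 = 199.
Need L⁶ ≥ 199 ÷ (11/9989) = 1987811/11.
7⁶ = 117649 < 1987811/11 ≤ 262144 = 8⁶, so L = 8.

8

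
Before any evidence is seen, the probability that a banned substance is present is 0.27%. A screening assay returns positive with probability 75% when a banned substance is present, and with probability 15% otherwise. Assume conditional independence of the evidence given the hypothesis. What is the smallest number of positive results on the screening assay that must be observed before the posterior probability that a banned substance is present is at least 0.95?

6

Prior odds: 0.0027 ÷ 0.9973 = 27/9973.
Likelihood ratio of a positive result = 0.75/0.15 = 5.
Target odds: 0.95 ÷ 0.05 = 19.
Require 5ⁿ ≥ 19 ÷ (27/9973) = 189487/27.
5⁵ = 3125 falls short of 189487/27 but 5⁶ = 15625 reaches it, so n = 6.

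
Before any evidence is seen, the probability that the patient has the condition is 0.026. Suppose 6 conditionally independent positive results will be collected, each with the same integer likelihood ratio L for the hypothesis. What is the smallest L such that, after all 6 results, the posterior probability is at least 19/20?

3

Prior odds = 0.026/0.974 = 13/487.
Target odds = 0.95/0.05 = 19.
Need L⁶ ≥ 19 ÷ (13/487) = 9253/13.
2⁶ = 64 < 9253/13 ≤ 729 = 3⁶, so L = 3.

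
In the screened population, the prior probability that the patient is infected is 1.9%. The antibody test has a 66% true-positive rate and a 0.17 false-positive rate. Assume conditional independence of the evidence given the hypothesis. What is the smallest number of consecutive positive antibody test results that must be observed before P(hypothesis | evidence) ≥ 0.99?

Prior odds = 0.019/0.981 = 19/981.
Likelihood ratio of a positive result = 0.66/0.17 = 66/17.
Target odds: 0.99 ÷ 0.01 = 99.
Need (19/981) × (66/17)ⁿ ≥ 99, i.e. (66/17)ⁿ ≥ 97119/19.
(66/17)⁶ ≈3424.29 falls short of 97119/19 but (66/17)⁷ ≈13294.3 reaches it, so n = 7.

7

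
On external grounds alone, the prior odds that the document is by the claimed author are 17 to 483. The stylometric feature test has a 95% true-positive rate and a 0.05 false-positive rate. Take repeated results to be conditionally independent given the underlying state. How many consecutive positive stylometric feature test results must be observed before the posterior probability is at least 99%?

3

Prior odds = 17/483.
Likelihood ratio of a positive result = 0.95/0.05 = 19.
Target odds: 0.99 ÷ 0.01 = 99.
Need (17/483) × 19ⁿ ≥ 99, i.e. 19ⁿ ≥ 47817/17.
19² = 361 falls short of 47817/17 but 19³ = 6859 reaches it, so n = 3.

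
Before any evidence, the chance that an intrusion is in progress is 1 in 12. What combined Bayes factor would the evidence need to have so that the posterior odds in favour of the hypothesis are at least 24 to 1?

Prior odds = (1/12)/(11/12) = 1/11.
Target odds = 24.
Required Bayes factor = 24 ÷ (1/11) = 264.

264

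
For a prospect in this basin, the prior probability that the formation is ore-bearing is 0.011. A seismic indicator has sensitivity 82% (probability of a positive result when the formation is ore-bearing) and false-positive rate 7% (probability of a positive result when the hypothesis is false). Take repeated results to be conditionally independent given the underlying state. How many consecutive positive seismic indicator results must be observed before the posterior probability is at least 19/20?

4

Prior odds = 0.011/0.989 = 11/989.
Likelihood ratio of a positive result = 0.82/0.07 = 82/7.
Target odds: 0.95 ÷ 0.05 = 19.
Need (11/989) × (82/7)ⁿ ≥ 19, i.e. (82/7)ⁿ ≥ 18791/11.
(82/7)³ = 551368/343 falls short of 18791/11 but (82/7)⁴ = 45212176/2401 reaches it, so n = 4.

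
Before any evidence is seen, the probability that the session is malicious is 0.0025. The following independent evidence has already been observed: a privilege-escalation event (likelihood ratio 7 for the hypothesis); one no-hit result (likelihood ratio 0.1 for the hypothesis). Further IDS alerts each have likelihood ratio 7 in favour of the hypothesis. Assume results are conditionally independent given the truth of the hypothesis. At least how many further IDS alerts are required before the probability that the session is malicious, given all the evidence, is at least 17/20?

5

Prior odds = 0.0025/0.9975 = 1/399.
Combined Bayes factor of the evidence already in hand = 7 × 0.1 = 0.7.
Odds after that evidence = (1/399) × 0.7 = 1/570.
Target odds = 0.85/0.15 = 17/3.
Need 7ⁿ ≥ 17/3 ÷ (1/570) = 3230.
7⁴ = 2401 falls short of 3230 but 7⁵ = 16807 reaches it, so n = 5.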